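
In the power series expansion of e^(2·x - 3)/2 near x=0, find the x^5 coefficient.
Expand to order 5: e^(2·x - 3)/2 = 2·x^5·e^(-3)/15 + x^4·e^(-3)/3 + 2·x^3·e^(-3)/3 + x^2·e^(-3) + x·e^(-3) + e^(-3)/2 + O(x^6).
The coefficient of x^5 is 2·e^(-3)/15.

Final answer: 2·e^(-3)/15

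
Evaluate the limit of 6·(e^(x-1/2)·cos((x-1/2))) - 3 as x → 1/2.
Direct substitution at x = 1/2 gives 3.

Final answer: 3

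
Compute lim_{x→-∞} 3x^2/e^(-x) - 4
The quotient is an ∞/∞ indeterminate form as x → -∞.
Compare growth rates of the dominant terms (exponentials ≫ polynomials ≫ logarithms), or apply L'Hôpital's rule; the quotient → 0.
Adding the constant: 0 - 4 = -4. Limit = -4.

Final answer: -4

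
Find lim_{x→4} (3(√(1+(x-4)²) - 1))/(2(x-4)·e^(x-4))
Both numerator and denominator → 0 as x → 4; this is a 0/0 indeterminate form.
Expand each to leading order near x = 4: numerator ~ 3·(x - 4)^2/2, denominator ~ 2·(x - 4).
The limit of the ratio is 0.

Final answer: 0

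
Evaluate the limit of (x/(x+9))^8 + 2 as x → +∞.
As x → +∞: x/(x+9) = 1/(1 + 9/x) → 1, and the 8th power of a limit-1 base also → 1; with the additive constant, 1 + 2 = 3.
Limit = 3.

Final answer: 3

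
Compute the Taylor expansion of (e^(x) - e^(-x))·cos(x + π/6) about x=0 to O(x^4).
-√(3)·x^3/3 - x^2 + √(3)·x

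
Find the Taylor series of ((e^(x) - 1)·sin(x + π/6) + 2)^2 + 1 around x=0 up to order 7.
x^7·(8·(1/8 + √(3)/4)·(-√(3)/96 - 1/120) - 29·√(3)/480 + 389/10080) + x^6·(-53·√(3)/360 - 19/288 + 4·(-1/12 + √(3)/8)^2) + x^5·(-41/240 - √(3)/12 + 8·(-1/12 + √(3)/8)·(1/8 + √(3)/4)) + x^4·(-7/12 + √(3)/4 + 4·(1/8 + √(3)/4)^2) + x^3·(-5/12 + 3·√(3)/2) + x^2·(5/4 + 2·√(3)) + 2·x + 5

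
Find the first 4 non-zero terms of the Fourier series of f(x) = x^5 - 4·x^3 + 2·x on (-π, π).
(-48·π^2 + 2·π^4 + 292)·sin(x) + (-π^4 - 31/2 + 9·π^2)·sin(2·x) + (-112·π^2/27 + 332/81 + 2·π^4/3)·sin(3·x) + (-π^4/2 - 127/64 + 21·π^2/8)·sin(4·x)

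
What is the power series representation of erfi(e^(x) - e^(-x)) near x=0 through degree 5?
91·x^5/(10·√(π)) + 6·x^3/√(π) + 4·x/√(π)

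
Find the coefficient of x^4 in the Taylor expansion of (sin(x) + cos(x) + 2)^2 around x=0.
Expand to order 4: (sin(x) + cos(x) + 2)^2 = x^4/6 - 2·x^3 - 2·x^2 + 6·x + 9 + O(x^5).
The coefficient of x^4 is 1/6.

Final answer: 1/6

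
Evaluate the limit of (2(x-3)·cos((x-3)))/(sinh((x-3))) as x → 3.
Both numerator and denominator → 0 as x → 3; this is a 0/0 indeterminate form.
Expand each to leading order near x = 3: numerator ~ 2·(x - 3), denominator ~ (x - 3).
The limit of the ratio is 2.

Final answer: 2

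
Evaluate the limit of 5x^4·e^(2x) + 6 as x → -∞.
The product is a 0·∞ indeterminate form at x → -∞.
Rewrite the product as 5x^4 / e^(-2x) (an ∞/∞ form) and apply L'Hôpital, or use the standard hierarchy e^(2|x|) ≫ |x^4| as x → -∞.
The indeterminate product → 0, so the limit = 6.

Final answer: 6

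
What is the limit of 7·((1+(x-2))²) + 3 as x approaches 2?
Direct substitution at x = 2 gives 10.

Final answer: 10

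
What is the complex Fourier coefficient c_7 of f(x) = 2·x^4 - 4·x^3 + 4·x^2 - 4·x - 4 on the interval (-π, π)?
Compute the real Fourier coefficients first: a_7 = -16·π^2/49 - 688/2401, b_7 = -8·π^2/7 - 344/343.
Then c_7 = (a_7 − i·b_7)/2 = -8·π^2/49 - 344/2401 + 172·i/343 + 4·i·π^2/7.

Final answer: -8·π^2/49 - 344/2401 + 172·i/343 + 4·i·π^2/7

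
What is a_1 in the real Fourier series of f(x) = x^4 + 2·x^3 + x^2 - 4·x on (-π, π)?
a_1 = (1/π) ∫_{-π}^{π} f(x)·cos(1x) dx.
Evaluate the integral (use parity and integration by parts as needed): a_1 = 44 - 8·π^2.

Final answer: 44 - 8·π^2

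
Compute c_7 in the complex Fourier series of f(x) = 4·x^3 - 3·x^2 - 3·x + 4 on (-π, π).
Compute the real Fourier coefficients first: a_7 = 12/49, b_7 = -342/343 + 8·π^2/7.
Then c_7 = (a_7 − i·b_7)/2 = 6/49 - 4·i·π^2/7 + 171·i/343.

Final answer: 6/49 - 4·i·π^2/7 + 171·i/343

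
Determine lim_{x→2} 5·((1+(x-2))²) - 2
Direct substitution at x = 2 gives 3.

Final answer: 3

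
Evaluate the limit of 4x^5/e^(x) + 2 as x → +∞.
The quotient is an ∞/∞ indeterminate form as x → +∞.
The exponential denominator e^(x) dominates the polynomial numerator (e^x ≫ x^5 as x → ∞), so the quotient → 0.
Adding the constant: 0 + 2 = 2. Limit = 2.

Final answer: 2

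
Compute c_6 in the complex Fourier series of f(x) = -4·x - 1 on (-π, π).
Compute the real Fourier coefficients first: a_6 = 0, b_6 = 4/3.
Then c_6 = (a_6 − i·b_6)/2 = -2·i/3.

Final answer: -2·i/3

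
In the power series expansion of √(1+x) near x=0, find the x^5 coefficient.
Expand to order 5: √(1+x) = 7·x^5/256 - 5·x^4/128 + x^3/16 - x^2/8 + x/2 + 1 + O(x^6).
The coefficient of x^5 is 7/256.

Final answer: 7/256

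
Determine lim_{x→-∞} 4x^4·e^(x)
This is a 0·∞ indeterminate form at x → -∞.
Rewrite the product as 4x^4 / e^(-x) (an ∞/∞ form) and apply L'Hôpital, or use the standard hierarchy e^(|x|) ≫ |x^4| as x → -∞.
The indeterminate product → 0, so the limit = 0.

Final answer: 0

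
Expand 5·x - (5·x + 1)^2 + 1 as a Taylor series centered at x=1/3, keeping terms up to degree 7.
-40/9 - 65·(x - 1/3)/3 - 25·(x - 1/3)^2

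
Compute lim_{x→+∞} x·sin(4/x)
As x → +∞: let u = 4/x → 0⁺; then x·sin(4/x) = 4·sin(u)/u → 4·1 = 4.
Limit = 4.

Final answer: 4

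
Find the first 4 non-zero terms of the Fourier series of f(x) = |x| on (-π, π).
-4·cos(x)/π - 4·cos(3·x)/(9·π) - 4·cos(5·x)/(25·π) + π/2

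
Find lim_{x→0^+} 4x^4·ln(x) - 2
The product is a 0·∞ indeterminate form at x → 0⁺.
Rewrite the product as 4·ln(x) / x^(-4) and apply L'Hôpital, or use the standard hierarchy x^(-4) ≫ |ln x| as x → 0⁺.
The indeterminate product → 0, so the limit = -2.

Final answer: -2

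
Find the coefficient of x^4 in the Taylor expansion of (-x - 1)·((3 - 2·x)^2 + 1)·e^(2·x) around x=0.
Expand to order 4: (-x - 1)·((3 - 2·x)^2 + 1)·e^(2·x) = 4·x^4 + 8·x^3/3 - 8·x^2 - 18·x - 10 + O(x^5).
The coefficient of x^4 is 4.

Final answer: 4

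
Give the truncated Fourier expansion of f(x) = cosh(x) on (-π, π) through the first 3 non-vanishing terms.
-cos(x)·sinh(π)/π + 2·cos(2·x)·sinh(π)/(5·π) + sinh(π)/π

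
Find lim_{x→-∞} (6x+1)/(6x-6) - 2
Evaluate the dominant behaviour as x → -∞; each term tends to a finite value or vanishes.
Limit = -1.

Final answer: -1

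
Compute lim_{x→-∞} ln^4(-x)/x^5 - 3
The quotient is an ∞/∞ indeterminate form as x → -∞.
Compare growth rates of the dominant terms (exponentials ≫ polynomials ≫ logarithms), or apply L'Hôpital's rule; the quotient → 0.
Adding the constant: 0 - 3 = -3. Limit = -3.

Final answer: -3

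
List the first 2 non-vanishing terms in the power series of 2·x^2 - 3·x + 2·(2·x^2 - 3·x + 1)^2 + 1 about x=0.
3 - 15·x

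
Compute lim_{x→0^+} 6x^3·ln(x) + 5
The product is a 0·∞ indeterminate form at x → 0⁺.
Rewrite the product as 6·ln(x) / x^(-3) and apply L'Hôpital, or use the standard hierarchy x^(-3) ≫ |ln x| as x → 0⁺.
The indeterminate product → 0, so the limit = 5.

Final answer: 5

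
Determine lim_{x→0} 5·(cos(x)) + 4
Direct substitution at x = 0 gives 9.

Final answer: 9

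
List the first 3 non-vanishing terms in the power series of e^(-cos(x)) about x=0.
x^4·e^(-1)/12 + x^2·e^(-1)/2 + e^(-1)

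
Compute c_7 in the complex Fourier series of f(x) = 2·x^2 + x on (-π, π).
Compute the real Fourier coefficients first: a_7 = -8/49, b_7 = 2/7.
Then c_7 = (a_7 − i·b_7)/2 = -4/49 - i/7.

Final answer: -4/49 - i/7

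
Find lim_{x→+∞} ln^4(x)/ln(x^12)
This is an ∞/∞ indeterminate form as x → +∞.
Write ln(x^12) = 12·ln(x), reducing the quotient to ln^3(x)/12 → ∞.
Limit = ∞.

Final answer: ∞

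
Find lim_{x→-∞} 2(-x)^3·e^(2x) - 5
The product is a 0·∞ indeterminate form at x → -∞.
Rewrite the product as 2(-x)^3 / e^(-2x) (an ∞/∞ form) and apply L'Hôpital, or use the standard hierarchy e^(2|x|) ≫ |(-x)^3| as x → -∞.
The indeterminate product → 0, so the limit = -5.

Final answer: -5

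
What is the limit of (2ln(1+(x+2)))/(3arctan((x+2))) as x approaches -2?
Both numerator and denominator → 0 as x → -2; this is a 0/0 indeterminate form.
Expand each to leading order near x = -2: numerator ~ 2·(x + 2), denominator ~ 3·(x + 2).
The limit of the ratio is 2/3.

Final answer: 2/3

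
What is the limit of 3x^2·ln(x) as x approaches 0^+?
This is a 0·∞ indeterminate form at x → 0⁺.
Rewrite the product as 3·ln(x) / x^(-2) and apply L'Hôpital, or use the standard hierarchy x^(-2) ≫ |ln x| as x → 0⁺.
The indeterminate product → 0, so the limit = 0.

Final answer: 0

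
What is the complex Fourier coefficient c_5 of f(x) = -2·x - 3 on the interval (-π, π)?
Compute the real Fourier coefficients first: a_5 = 0, b_5 = -4/5.
Then c_5 = (a_5 − i·b_5)/2 = 2·i/5.

Final answer: 2·i/5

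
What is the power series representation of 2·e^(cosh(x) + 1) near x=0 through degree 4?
x^4·e^(2)/3 + x^2·e^(2) + 2·e^(2)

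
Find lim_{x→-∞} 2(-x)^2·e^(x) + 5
The product is a 0·∞ indeterminate form at x → -∞.
Rewrite the product as 2(-x)^2 / e^(-x) (an ∞/∞ form) and apply L'Hôpital, or use the standard hierarchy e^(|x|) ≫ |(-x)^2| as x → -∞.
The indeterminate product → 0, so the limit = 5.

Final answer: 5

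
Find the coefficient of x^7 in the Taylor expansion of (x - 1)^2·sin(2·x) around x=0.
Expand to order 7: (x - 1)^2·sin(2·x) = 76·x^7/315 - 8·x^6/15 - 16·x^5/15 + 8·x^4/3 + 2·x^3/3 - 4·x^2 + 2·x + O(x^8).
The coefficient of x^7 is 76/315.

Final answer: 76/315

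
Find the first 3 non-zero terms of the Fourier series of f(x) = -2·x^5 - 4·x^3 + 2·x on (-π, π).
(-428 - 4·π^4 + 72·π^2)·sin(x) + (-6·π^2 + 7 + 2·π^4)·sin(2·x) + (-4·π^4/3 + 92/81 + 8·π^2/27)·sin(3·x)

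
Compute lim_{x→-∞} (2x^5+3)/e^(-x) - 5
The quotient is an ∞/∞ indeterminate form as x → -∞.
Compare growth rates of the dominant terms (exponentials ≫ polynomials ≫ logarithms), or apply L'Hôpital's rule; the quotient → 0.
Adding the constant: 0 - 5 = -5. Limit = -5.

Final answer: -5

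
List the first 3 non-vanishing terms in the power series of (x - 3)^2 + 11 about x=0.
x^2 - 6·x + 20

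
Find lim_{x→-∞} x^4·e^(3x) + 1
The product is a 0·∞ indeterminate form at x → -∞.
Rewrite the product as x^4 / e^(-3x) (an ∞/∞ form) and apply L'Hôpital, or use the standard hierarchy e^(3|x|) ≫ |x^4| as x → -∞.
The indeterminate product → 0, so the limit = 1.

Final answer: 1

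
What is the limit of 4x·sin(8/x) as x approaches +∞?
As x → +∞: let u = 8/x → 0⁺; then 4·x·sin(8/x) = 4·8·sin(u)/u → 4·8·1 = 32.
Limit = 32.

Final answer: 32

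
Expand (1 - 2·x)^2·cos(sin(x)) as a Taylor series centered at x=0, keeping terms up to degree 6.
563·x^6/720 - 5·x^5/6 - 43·x^4/24 + 2·x^3 + 7·x^2/2 - 4·x + 1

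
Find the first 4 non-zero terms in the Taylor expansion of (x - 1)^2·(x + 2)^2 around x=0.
2·x^3 - 3·x^2 - 4·x + 4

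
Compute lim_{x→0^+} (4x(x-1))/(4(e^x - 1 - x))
Both numerator and denominator → 0 as x → 0^+; this is a 0/0 indeterminate form.
Expand each to leading order near x = 0: numerator ~ -4·x, denominator ~ 2·x^2.
The limit of the ratio is -∞.

Final answer: -∞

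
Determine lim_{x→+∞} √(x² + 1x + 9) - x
This is an ∞ − ∞ indeterminate form.
Multiply and divide by the conjugate √(x²+1x + 9) + x; the x² terms cancel, leaving (1x + 9)/(√(x²+1x + 9)+x) → 1/2.
Limit = 1/2.

Final answer: 1/2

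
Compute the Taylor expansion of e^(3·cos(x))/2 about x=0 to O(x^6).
5·x^4·e^(3)/8 - 3·x^2·e^(3)/4 + e^(3)/2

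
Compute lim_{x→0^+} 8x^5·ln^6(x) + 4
The product is a 0·∞ indeterminate form at x → 0⁺.
Rewrite the product as 8·ln^6(x) / x^(-5) and apply L'Hôpital, or use the standard hierarchy x^(-5) ≫ |ln x|^6 as x → 0⁺.
The indeterminate product → 0, so the limit = 4.

Final answer: 4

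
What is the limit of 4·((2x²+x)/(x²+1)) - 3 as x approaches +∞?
Evaluate the dominant behaviour as x → +∞; each term tends to a finite value or vanishes.
Limit = 5.

Final answer: 5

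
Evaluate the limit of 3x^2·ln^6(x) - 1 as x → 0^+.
The product is a 0·∞ indeterminate form at x → 0⁺.
Rewrite the product as 3·ln^6(x) / x^(-2) and apply L'Hôpital, or use the standard hierarchy x^(-2) ≫ |ln x|^6 as x → 0⁺.
The indeterminate product → 0, so the limit = -1.

Final answer: -1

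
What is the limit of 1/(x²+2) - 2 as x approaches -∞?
Evaluate the dominant behaviour as x → -∞; each term tends to a finite value or vanishes.
Limit = -2.

Final answer: -2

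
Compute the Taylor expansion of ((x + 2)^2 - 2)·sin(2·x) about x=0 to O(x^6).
-4·x^5/5 - 16·x^4/3 - 2·x^3/3 + 8·x^2 + 4·x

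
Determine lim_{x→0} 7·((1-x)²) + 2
Direct substitution at x = 0 gives 9.

Final answer: 9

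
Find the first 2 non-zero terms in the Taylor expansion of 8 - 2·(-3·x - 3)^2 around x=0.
-36·x - 10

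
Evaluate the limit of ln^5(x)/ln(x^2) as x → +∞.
This is an ∞/∞ indeterminate form as x → +∞.
Write ln(x^2) = 2·ln(x), reducing the quotient to ln^4(x)/2 → ∞.
Limit = ∞.

Final answer: ∞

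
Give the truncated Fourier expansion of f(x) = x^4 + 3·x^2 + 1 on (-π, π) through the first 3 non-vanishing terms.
(36 - 8·π^2)·cos(x) + 2·π^2·cos(2·x) + 1 + π^2 + π^4/5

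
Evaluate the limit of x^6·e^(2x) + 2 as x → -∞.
The product is a 0·∞ indeterminate form at x → -∞.
Rewrite the product as x^6 / e^(-2x) (an ∞/∞ form) and apply L'Hôpital, or use the standard hierarchy e^(2|x|) ≫ |x^6| as x → -∞.
The indeterminate product → 0, so the limit = 2.

Final answer: 2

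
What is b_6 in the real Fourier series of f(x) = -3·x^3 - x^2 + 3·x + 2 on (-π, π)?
b_6 = (1/π) ∫_{-π}^{π} f(x)·sin(6x) dx.
Evaluate the integral (use parity and integration by parts as needed): b_6 = -7/6 + π^2.

Final answer: -7/6 + π^2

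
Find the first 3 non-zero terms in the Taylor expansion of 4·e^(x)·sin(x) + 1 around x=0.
4·x^2 + 4·x + 1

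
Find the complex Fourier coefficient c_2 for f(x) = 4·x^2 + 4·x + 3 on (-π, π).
Compute the real Fourier coefficients first: a_2 = 4, b_2 = -4.
Then c_2 = (a_2 − i·b_2)/2 = 2 + 2·i.

Final answer: 2 + 2·i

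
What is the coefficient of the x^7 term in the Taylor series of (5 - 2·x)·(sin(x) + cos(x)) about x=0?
Expand to order 7: (5 - 2·x)·(sin(x) + cos(x)) = x^7/560 - 17·x^6/720 - x^5/24 + 13·x^4/24 + x^3/6 - 9·x^2/2 + 3·x + 5 + O(x^8).
The coefficient of x^7 is 1/560.

Final answer: 1/560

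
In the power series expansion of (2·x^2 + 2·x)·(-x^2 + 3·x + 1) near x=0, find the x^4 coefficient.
Expand to order 4: (2·x^2 + 2·x)·(-x^2 + 3·x + 1) = -2·x^4 + 4·x^3 + 8·x^2 + 2·x + O(x^5).
The coefficient of x^4 is -2.

Final answer: -2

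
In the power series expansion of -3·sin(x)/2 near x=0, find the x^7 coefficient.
Expand to order 7: -3·sin(x)/2 = x^7/3360 - x^5/80 + x^3/4 - 3·x/2 + O(x^8).
The coefficient of x^7 is 1/3360.

Final answer: 1/3360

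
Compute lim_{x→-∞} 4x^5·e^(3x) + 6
The product is a 0·∞ indeterminate form at x → -∞.
Rewrite the product as 4x^5 / e^(-3x) (an ∞/∞ form) and apply L'Hôpital, or use the standard hierarchy e^(3|x|) ≫ |x^5| as x → -∞.
The indeterminate product → 0, so the limit = 6.

Final answer: 6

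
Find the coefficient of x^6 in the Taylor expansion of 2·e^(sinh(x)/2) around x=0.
Expand to order 6: 2·e^(sinh(x)/2) = 337·x^6/23040 + 19·x^5/640 + 17·x^4/192 + 5·x^3/24 + x^2/4 + x + 2 + O(x^7).
The coefficient of x^6 is 337/23040.

Final answer: 337/23040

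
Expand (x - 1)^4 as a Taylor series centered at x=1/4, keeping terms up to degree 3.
81/256 - 27·(x - 1/4)/16 + 27·(x - 1/4)^2/8 - 3·(x - 1/4)^3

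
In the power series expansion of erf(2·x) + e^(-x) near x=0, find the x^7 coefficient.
Expand to order 7: erf(2·x) + e^(-x) = x^7·(-128/(21·√(π)) - 1/5040) + x^6/720 + x^5·(-1/120 + 32/(5·√(π))) + x^4/24 + x^3·(-16/(3·√(π)) - 1/6) + x^2/2 + x·(-1 + 4/√(π)) + 1 + O(x^8).
The coefficient of x^7 is -128/(21·√(π)) - 1/5040.

Final answer: -128/(21·√(π)) - 1/5040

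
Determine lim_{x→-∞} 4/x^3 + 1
Evaluate the dominant behaviour as x → -∞; each term tends to a finite value or vanishes.
Limit = 1.

Final answer: 1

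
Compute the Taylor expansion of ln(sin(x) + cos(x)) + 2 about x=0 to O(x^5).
-2·x^4/3 + 2·x^3/3 - x^2 + x + 2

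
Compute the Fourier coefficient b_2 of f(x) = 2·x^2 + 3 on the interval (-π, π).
b_2 = (1/π) ∫_{-π}^{π} f(x)·sin(2x) dx.
Evaluate the integral (use parity and integration by parts as needed): b_2 = 0.

Final answer: 0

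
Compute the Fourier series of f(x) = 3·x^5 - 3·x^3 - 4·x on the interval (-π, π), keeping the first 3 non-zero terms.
(-126·π^2 + 6·π^4 + 748)·sin(x) + (-3·π^4 - 23 + 18·π^2)·sin(2·x) + (-58·π^2/9 + 44/27 + 2·π^4)·sin(3·x)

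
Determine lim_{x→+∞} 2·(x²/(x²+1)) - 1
Evaluate the dominant behaviour as x → +∞; each term tends to a finite value or vanishes.
Limit = 1.

Final answer: 1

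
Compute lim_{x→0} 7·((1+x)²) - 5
Direct substitution at x = 0 gives 2.

Final answer: 2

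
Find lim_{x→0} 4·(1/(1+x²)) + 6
Direct substitution at x = 0 gives 10.

Final answer: 10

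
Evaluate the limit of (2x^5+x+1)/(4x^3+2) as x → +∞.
This is an ∞/∞ indeterminate form as x → +∞.
Divide numerator and denominator by x^5 and let the lower-order terms vanish; the numerator's degree 5 exceeds the denominator's degree 3, so the quotient diverges.
Limit = ∞.

Final answer: ∞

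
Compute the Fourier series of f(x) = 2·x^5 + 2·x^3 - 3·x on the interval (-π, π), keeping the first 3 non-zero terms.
(-76·π^2 + 4·π^4 + 450)·sin(x) + (-2·π^4 - 9 + 8·π^2)·sin(2·x) + (-44·π^2/27 - 74/81 + 4·π^4/3)·sin(3·x)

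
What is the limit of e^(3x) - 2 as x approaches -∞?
Evaluate the dominant behaviour as x → -∞; each term tends to a finite value or vanishes.
Limit = -2.

Final answer: -2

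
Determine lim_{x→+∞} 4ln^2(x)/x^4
This is an ∞/∞ indeterminate form as x → +∞.
The polynomial denominator x^4 dominates the logarithmic numerator (any positive power of x ≫ ln^2(x) as x → ∞), so the quotient → 0.
Limit = 0.

Final answer: 0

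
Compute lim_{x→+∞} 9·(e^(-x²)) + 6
Evaluate the dominant behaviour as x → +∞; each term tends to a finite value or vanishes.
Limit = 6.

Final answer: 6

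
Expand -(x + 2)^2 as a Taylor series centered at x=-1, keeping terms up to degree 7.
-1 - 2·(x + 1) - (x + 1)^2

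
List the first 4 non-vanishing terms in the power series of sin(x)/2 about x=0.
-x^7/10080 + x^5/240 - x^3/12 + x/2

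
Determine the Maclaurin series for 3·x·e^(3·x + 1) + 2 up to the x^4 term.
27·e·x^4/2 + 27·e·x^3/2 + 9·e·x^2 + 3·e·x + 2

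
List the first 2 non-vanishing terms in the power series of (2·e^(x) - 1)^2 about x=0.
4·x + 1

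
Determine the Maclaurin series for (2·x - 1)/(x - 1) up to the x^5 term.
-x^5 - x^4 - x^3 - x^2 - x + 1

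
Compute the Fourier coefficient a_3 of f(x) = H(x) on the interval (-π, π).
a_3 = (1/π) ∫_{-π}^{π} f(x)·cos(3x) dx.
Evaluate the integral (use parity and integration by parts as needed): a_3 = 0.

Final answer: 0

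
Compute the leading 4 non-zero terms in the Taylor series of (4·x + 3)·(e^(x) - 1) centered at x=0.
19·x^4/24 + 5·x^3/2 + 11·x^2/2 + 3·x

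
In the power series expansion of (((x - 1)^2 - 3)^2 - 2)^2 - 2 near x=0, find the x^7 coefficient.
Expand to order 7: (((x - 1)^2 - 3)^2 - 2)^2 - 2 = -8·x^7 + 16·x^6 + 16·x^5 - 60·x^4 - 16·x^3 + 64·x^2 + 32·x + 2 + O(x^8).
The coefficient of x^7 is -8.

Final answer: -8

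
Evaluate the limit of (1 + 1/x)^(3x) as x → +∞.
As x → +∞: write (1 + 1/x)^(3x) = ((1 + 1/x)^x)^3 → (e^1)^3 = e^3.
Limit = e^(3).

Final answer: e^(3)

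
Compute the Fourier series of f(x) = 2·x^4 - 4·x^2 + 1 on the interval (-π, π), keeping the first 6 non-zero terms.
(112 - 16·π^2)·cos(x) + (-10 + 4·π^2)·cos(2·x) + (80/27 - 16·π^2/9)·cos(3·x) + (-11/8 + π^2)·cos(4·x) + (496/625 - 16·π^2/25)·cos(5·x) - 4·π^2/3 + 1 + 2·π^4/5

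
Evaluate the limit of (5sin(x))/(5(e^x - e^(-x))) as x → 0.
Both numerator and denominator → 0 as x → 0; this is a 0/0 indeterminate form.
Expand each to leading order near x = 0: numerator ~ 5·x, denominator ~ 10·x.
The limit of the ratio is 1/2.

Final answer: 1/2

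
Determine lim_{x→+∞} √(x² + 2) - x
This is an ∞ − ∞ indeterminate form.
Multiply and divide by the conjugate √(x²+2) + x; the x² terms cancel, leaving 2/(√(x²+2)+x) → 0.
Limit = 0.

Final answer: 0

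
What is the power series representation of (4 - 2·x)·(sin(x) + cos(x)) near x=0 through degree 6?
-x^6/45 - x^5/20 + x^4/2 + x^3/3 - 4·x^2 + 2·x + 4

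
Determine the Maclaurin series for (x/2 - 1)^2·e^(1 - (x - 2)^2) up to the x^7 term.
52·x^7·e^(-3)/105 - 79·x^6·e^(-3)/360 - 49·x^5·e^(-3)/30 - 7·x^4·e^(-3)/4 + 2·x^3·e^(-3)/3 + 13·x^2·e^(-3)/4 + 3·x·e^(-3) + e^(-3)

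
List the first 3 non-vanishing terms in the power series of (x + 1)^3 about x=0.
3·x^2 + 3·x + 1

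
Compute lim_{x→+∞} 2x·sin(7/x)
As x → +∞: let u = 7/x → 0⁺; then 2·x·sin(7/x) = 2·7·sin(u)/u → 2·7·1 = 14.
Limit = 14.

Final answer: 14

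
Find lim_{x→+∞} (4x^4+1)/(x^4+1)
This is an ∞/∞ indeterminate form as x → +∞.
Divide numerator and denominator by x^4 and let the lower-order terms vanish; the leading terms give 4/1 = 4.
Limit = 4.

Final answer: 4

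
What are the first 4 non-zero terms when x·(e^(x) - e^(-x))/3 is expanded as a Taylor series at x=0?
x^8/7560 + x^6/180 + x^4/9 + 2·x^2/3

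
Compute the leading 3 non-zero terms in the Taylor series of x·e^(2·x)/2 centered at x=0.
x^3 + x^2 + x/2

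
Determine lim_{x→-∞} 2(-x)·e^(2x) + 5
The product is a 0·∞ indeterminate form at x → -∞.
Rewrite the product as 2(-x) / e^(-2x) (an ∞/∞ form) and apply L'Hôpital, or use the standard hierarchy e^(2|x|) ≫ |(-x)| as x → -∞.
The indeterminate product → 0, so the limit = 5.

Final answer: 5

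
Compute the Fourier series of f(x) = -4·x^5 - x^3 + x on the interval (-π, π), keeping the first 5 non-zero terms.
(-946 - 8·π^4 + 158·π^2)·sin(x) + (-19·π^2 + 55/2 + 4·π^4)·sin(2·x) + (-8·π^4/3 - 230/81 + 142·π^2/27)·sin(3·x) + (-2·π^2 + 1/4 + 2·π^4)·sin(4·x) + (-8·π^4/5 + 118/625 + 22·π^2/25)·sin(5·x)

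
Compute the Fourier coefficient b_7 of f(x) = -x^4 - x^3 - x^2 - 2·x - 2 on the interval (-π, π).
b_7 = (1/π) ∫_{-π}^{π} f(x)·sin(7x) dx.
Evaluate the integral (use parity and integration by parts as needed): b_7 = -2·π^2/7 - 184/343.

Final answer: -2·π^2/7 - 184/343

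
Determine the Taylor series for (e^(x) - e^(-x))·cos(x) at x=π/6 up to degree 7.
-√(3)·e^(-π/6)/2 + √(3)·e^(π/6)/2 + (-e^(π/6)/2 + e^(-π/6)/2 + √(3)·e^(-π/6)/2 + √(3)·e^(π/6)/2)·(x - π/6) + (-e^(π/6)/2 - e^(-π/6)/2)·(x - π/6)^2 + (-√(3)·e^(π/6)/6 - e^(π/6)/6 - √(3)·e^(-π/6)/6 + e^(-π/6)/6)·(x - π/6)^3 + (-√(3)·e^(π/6)/12 + √(3)·e^(-π/6)/12)·(x - π/6)^4 + (-√(3)·e^(π/6)/60 - √(3)·e^(-π/6)/60 - e^(-π/6)/60 + e^(π/6)/60)·(x - π/6)^5 + (e^(-π/6)/180 + e^(π/6)/180)·(x - π/6)^6 + (-e^(-π/6)/1260 + √(3)·e^(-π/6)/1260 + e^(π/6)/1260 + √(3)·e^(π/6)/1260)·(x - π/6)^7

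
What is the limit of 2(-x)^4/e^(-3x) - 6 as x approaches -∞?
The quotient is an ∞/∞ indeterminate form as x → -∞.
Compare growth rates of the dominant terms (exponentials ≫ polynomials ≫ logarithms), or apply L'Hôpital's rule; the quotient → 0.
Adding the constant: 0 - 6 = -6. Limit = -6.

Final answer: -6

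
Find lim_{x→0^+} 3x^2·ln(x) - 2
The product is a 0·∞ indeterminate form at x → 0⁺.
Rewrite the product as 3·ln(x) / x^(-2) and apply L'Hôpital, or use the standard hierarchy x^(-2) ≫ |ln x| as x → 0⁺.
The indeterminate product → 0, so the limit = -2.

Final answer: -2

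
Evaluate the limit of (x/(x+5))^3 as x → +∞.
As x → +∞: x/(x+5) = 1/(1 + 5/x) → 1, and the 3rd power of a limit-1 base also → 1.
Limit = 1.

Final answer: 1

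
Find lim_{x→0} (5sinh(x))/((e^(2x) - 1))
Both numerator and denominator → 0 as x → 0; this is a 0/0 indeterminate form.
Expand each to leading order near x = 0: numerator ~ 5·x, denominator ~ 2·x.
The limit of the ratio is 5/2.

Final answer: 5/2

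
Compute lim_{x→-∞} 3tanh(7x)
Evaluate the dominant behaviour as x → -∞; each term tends to a finite value or vanishes.
Limit = -3.

Final answer: -3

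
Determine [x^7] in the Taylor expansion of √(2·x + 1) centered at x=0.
Expand to order 7: √(2·x + 1) = 33·x^7/16 - 21·x^6/16 + 7·x^5/8 - 5·x^4/8 + x^3/2 - x^2/2 + x + 1 + O(x^8).
The coefficient of x^7 is 33/16.

Final answer: 33/16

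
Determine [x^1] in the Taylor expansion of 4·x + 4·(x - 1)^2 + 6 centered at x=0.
Expand to order 1: 4·x + 4·(x - 1)^2 + 6 = 10 - 4·x + O(x^2).
The coefficient of x^1 is -4.

Final answer: -4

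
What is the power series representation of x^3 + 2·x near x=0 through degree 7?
x^3 + 2·x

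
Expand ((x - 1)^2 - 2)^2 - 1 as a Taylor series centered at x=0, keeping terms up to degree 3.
-4·x^3 + 2·x^2 + 4·x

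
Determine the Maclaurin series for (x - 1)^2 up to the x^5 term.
x^2 - 2·x + 1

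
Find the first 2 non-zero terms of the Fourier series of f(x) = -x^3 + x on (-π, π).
(14 - 2·π^2)·sin(x) + (-5/2 + π^2)·sin(2·x)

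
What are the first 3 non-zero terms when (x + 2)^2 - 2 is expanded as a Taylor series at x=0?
x^2 + 4·x + 2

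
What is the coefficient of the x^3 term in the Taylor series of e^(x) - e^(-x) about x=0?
Expand to order 3: e^(x) - e^(-x) = x^3/3 + 2·x + O(x^4).
The coefficient of x^3 is 1/3.

Final answer: 1/3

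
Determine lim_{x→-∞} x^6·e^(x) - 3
The product is a 0·∞ indeterminate form at x → -∞.
Rewrite the product as x^6 / e^(-x) (an ∞/∞ form) and apply L'Hôpital, or use the standard hierarchy e^(|x|) ≫ |x^6| as x → -∞.
The indeterminate product → 0, so the limit = -3.

Final answer: -3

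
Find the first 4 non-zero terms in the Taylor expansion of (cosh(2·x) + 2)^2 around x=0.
16·x^6/5 + 8·x^4 + 12·x^2 + 9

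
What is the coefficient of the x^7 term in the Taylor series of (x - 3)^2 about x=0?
Expand to order 7: (x - 3)^2 = x^2 - 6·x + 9 + O(x^8).
The coefficient of x^7 is 0.

Final answer: 0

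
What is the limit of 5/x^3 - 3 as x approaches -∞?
Evaluate the dominant behaviour as x → -∞; each term tends to a finite value or vanishes.
Limit = -3.

Final answer: -3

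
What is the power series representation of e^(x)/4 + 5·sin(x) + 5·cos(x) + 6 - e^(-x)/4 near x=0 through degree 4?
5·x^4/24 - 3·x^3/4 - 5·x^2/2 + 11·x/2 + 11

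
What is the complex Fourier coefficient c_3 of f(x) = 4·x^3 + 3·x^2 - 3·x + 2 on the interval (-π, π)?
Compute the real Fourier coefficients first: a_3 = -4/3, b_3 = -34/9 + 8·π^2/3.
Then c_3 = (a_3 − i·b_3)/2 = -2/3 - 4·i·π^2/3 + 17·i/9.

Final answer: -2/3 - 4·i·π^2/3 + 17·i/9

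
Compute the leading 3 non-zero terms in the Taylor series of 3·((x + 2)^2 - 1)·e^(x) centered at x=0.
39·x^2/2 + 21·x + 9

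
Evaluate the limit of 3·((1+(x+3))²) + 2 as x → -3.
Direct substitution at x = -3 gives 5.

Final answer: 5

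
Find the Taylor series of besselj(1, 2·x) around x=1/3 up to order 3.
besselj(1, 2/3) + (-besselj(2, 2/3) + besselj(0, 2/3))·(x - 1/3) + (-3·besselj(1, 2/3)/2 + besselj(3, 2/3)/2)·(x - 1/3)^2 + (-besselj(0, 2/3)/2 - besselj(4, 2/3)/6 + 2·besselj(2, 2/3)/3)·(x - 1/3)^3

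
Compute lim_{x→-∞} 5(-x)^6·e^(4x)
This is a 0·∞ indeterminate form at x → -∞.
Rewrite the product as 5(-x)^6 / e^(-4x) (an ∞/∞ form) and apply L'Hôpital, or use the standard hierarchy e^(4|x|) ≫ |(-x)^6| as x → -∞.
The indeterminate product → 0, so the limit = 0.

Final answer: 0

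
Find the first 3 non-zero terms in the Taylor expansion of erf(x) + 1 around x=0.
-2·x^3/(3·√(π)) + 2·x/√(π) + 1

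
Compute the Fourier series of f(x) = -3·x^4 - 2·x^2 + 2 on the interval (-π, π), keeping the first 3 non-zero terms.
(-136 + 24·π^2)·cos(x) + (7 - 6·π^2)·cos(2·x) - 3·π^4/5 - 2·π^2/3 + 2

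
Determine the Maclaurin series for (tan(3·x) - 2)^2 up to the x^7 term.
-16524·x^7/35 + 1377·x^6/5 - 648·x^5/5 + 54·x^4 - 36·x^3 + 9·x^2 - 12·x + 4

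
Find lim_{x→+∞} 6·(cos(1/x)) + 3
Evaluate the dominant behaviour as x → +∞; each term tends to a finite value or vanishes.
Limit = 9.

Final answer: 9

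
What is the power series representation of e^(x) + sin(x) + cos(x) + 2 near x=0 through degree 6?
x^5/60 + x^4/12 + 2·x + 4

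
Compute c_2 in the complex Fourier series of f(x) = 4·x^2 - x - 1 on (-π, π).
Compute the real Fourier coefficients first: a_2 = 4, b_2 = 1.
Then c_2 = (a_2 − i·b_2)/2 = 2 - i/2.

Final answer: 2 - i/2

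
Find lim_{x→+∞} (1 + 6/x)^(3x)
As x → +∞: write (1 + 6/x)^(3x) = ((1 + 6/x)^x)^3 → (e^6)^3 = e^18.
Limit = e^(18).

Final answer: e^(18)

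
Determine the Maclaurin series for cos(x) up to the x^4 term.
x^4/24 - x^2/2 + 1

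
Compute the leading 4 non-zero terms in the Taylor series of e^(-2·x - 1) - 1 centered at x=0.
-4·x^3·e^(-1)/3 + 2·x^2·e^(-1) - 2·x·e^(-1) - 1 + e^(-1)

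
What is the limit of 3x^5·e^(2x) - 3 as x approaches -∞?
The product is a 0·∞ indeterminate form at x → -∞.
Rewrite the product as 3x^5 / e^(-2x) (an ∞/∞ form) and apply L'Hôpital, or use the standard hierarchy e^(2|x|) ≫ |x^5| as x → -∞.
The indeterminate product → 0, so the limit = -3.

Final answer: -3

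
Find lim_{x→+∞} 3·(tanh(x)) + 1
Evaluate the dominant behaviour as x → +∞; each term tends to a finite value or vanishes.
Limit = 4.

Final answer: 4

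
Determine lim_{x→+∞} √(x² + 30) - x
This is an ∞ − ∞ indeterminate form.
Multiply and divide by the conjugate √(x²+30) + x; the x² terms cancel, leaving 30/(√(x²+30)+x) → 0.
Limit = 0.

Final answer: 0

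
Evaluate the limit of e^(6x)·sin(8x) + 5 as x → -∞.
Evaluate the dominant behaviour as x → -∞; each term tends to a finite value or vanishes.
Limit = 5.

Final answer: 5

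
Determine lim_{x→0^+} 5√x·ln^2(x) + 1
The product is a 0·∞ indeterminate form at x → 0⁺.
Rewrite the product as 5·ln^2(x) / x^(-1/2) and apply L'Hôpital, or use the standard hierarchy x^(-1/2) ≫ |ln x|^2 as x → 0⁺.
The indeterminate product → 0, so the limit = 1.

Final answer: 1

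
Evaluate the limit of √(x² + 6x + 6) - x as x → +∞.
This is an ∞ − ∞ indeterminate form.
Multiply and divide by the conjugate √(x²+6x + 6) + x; the x² terms cancel, leaving (6x + 6)/(√(x²+6x + 6)+x) → 6/2 = 3.
Limit = 3.

Final answer: 3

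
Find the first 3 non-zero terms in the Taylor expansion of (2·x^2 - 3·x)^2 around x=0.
4·x^4 - 12·x^3 + 9·x^2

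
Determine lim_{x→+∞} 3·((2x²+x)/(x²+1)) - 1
Evaluate the dominant behaviour as x → +∞; each term tends to a finite value or vanishes.
Limit = 5.

Final answer: 5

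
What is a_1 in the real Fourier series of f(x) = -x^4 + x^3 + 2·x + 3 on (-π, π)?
a_1 = (1/π) ∫_{-π}^{π} f(x)·cos(1x) dx.
Evaluate the integral (use parity and integration by parts as needed): a_1 = -48 + 8·π^2.

Final answer: -48 + 8·π^2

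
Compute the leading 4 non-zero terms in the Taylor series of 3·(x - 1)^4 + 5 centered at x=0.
-12·x^3 + 18·x^2 - 12·x + 8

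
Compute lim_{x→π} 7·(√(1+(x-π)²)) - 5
Direct substitution at x = π gives 2.

Final answer: 2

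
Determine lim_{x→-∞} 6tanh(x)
Evaluate the dominant behaviour as x → -∞; each term tends to a finite value or vanishes.
Limit = -6.

Final answer: -6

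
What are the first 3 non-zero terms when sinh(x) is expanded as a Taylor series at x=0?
x^5/120 + x^3/6 + x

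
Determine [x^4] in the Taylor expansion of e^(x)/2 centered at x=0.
Expand to order 4: e^(x)/2 = x^4/48 + x^3/12 + x^2/4 + x/2 + 1/2 + O(x^5).
The coefficient of x^4 is 1/48.

Final answer: 1/48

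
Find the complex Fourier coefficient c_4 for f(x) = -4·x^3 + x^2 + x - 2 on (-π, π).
Compute the real Fourier coefficients first: a_4 = 1/4, b_4 = -5/4 + 2·π^2.
Then c_4 = (a_4 − i·b_4)/2 = 1/8 - i·π^2 + 5·i/8.

Final answer: 1/8 - i·π^2 + 5·i/8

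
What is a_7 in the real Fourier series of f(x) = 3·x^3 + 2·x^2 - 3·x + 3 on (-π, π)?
a_7 = (1/π) ∫_{-π}^{π} f(x)·cos(7x) dx.
Evaluate the integral (use parity and integration by parts as needed): a_7 = -8/49.

Final answer: -8/49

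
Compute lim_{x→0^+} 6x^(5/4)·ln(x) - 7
The product is a 0·∞ indeterminate form at x → 0⁺.
Rewrite the product as 6·ln(x) / x^(-5/4) and apply L'Hôpital, or use the standard hierarchy x^(-5/4) ≫ |ln x| as x → 0⁺.
The indeterminate product → 0, so the limit = -7.

Final answer: -7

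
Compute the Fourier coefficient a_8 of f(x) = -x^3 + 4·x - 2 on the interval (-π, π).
a_8 = (1/π) ∫_{-π}^{π} f(x)·cos(8x) dx.
Evaluate the integral (use parity and integration by parts as needed): a_8 = 0.

Final answer: 0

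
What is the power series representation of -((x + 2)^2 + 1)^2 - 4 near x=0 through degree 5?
-x^4 - 8·x^3 - 26·x^2 - 40·x - 29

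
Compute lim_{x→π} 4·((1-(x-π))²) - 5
Direct substitution at x = π gives -1.

Final answer: -1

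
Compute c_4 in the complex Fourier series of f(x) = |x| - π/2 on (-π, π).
Compute the real Fourier coefficients first: a_4 = 0, b_4 = 0.
Then c_4 = (a_4 − i·b_4)/2 = 0.

Final answer: 0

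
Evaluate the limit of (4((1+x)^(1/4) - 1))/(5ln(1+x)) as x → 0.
Both numerator and denominator → 0 as x → 0; this is a 0/0 indeterminate form.
Expand each to leading order near x = 0: numerator ~ x, denominator ~ 5·x.
The limit of the ratio is 1/5.

Final answer: 1/5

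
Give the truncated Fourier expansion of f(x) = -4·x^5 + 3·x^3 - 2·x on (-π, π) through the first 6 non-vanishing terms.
(-1000 - 8·π^4 + 166·π^2)·sin(x) + (-23·π^2 + 73/2 + 4·π^4)·sin(2·x) + (-8·π^4/3 - 536/81 + 214·π^2/27)·sin(3·x) + (-4·π^2 + 5/2 + 2·π^4)·sin(4·x) + (-8·π^4/5 - 872/625 + 62·π^2/25)·sin(5·x) + (-47·π^2/27 + 155/162 + 4·π^4/3)·sin(6·x)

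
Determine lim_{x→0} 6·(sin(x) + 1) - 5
Direct substitution at x = 0 gives 1.

Final answer: 1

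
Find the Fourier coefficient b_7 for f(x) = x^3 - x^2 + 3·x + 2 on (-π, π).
b_7 = (1/π) ∫_{-π}^{π} f(x)·sin(7x) dx.
Evaluate the integral (use parity and integration by parts as needed): b_7 = 282/343 + 2·π^2/7.

Final answer: 282/343 + 2·π^2/7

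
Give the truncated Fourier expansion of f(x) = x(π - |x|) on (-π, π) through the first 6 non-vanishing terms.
8·sin(x)/π + 8·sin(3·x)/(27·π) + 8·sin(5·x)/(125·π) + 8·sin(7·x)/(343·π) + 8·sin(9·x)/(729·π) + 8·sin(11·x)/(1331·π)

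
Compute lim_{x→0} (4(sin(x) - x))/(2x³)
Both numerator and denominator → 0 as x → 0; this is a 0/0 indeterminate form.
Expand each to leading order near x = 0: numerator ~ -2·x^3/3, denominator ~ 2·x^3.
The limit of the ratio is -1/3.

Final answer: -1/3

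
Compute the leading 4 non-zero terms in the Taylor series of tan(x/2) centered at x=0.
17·x^7/40320 + x^5/240 + x^3/24 + x/2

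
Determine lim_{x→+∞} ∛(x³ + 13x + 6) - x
This is an ∞ − ∞ indeterminate form.
Multiply by (A² + AB + B²)/(A² + AB + B²) where A = ∛(x³+13x + 6), B = x to use A³ − B³ = (A−B)(A²+AB+B²); the x³ terms cancel, leaving (13x + 6)/(A²+AB+B²) with denominator ~ 3x², so the limit is 0.
Limit = 0.

Final answer: 0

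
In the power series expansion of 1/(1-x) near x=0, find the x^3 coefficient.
Expand to order 3: 1/(1-x) = x^3 + x^2 + x + 1 + O(x^4).
The coefficient of x^3 is 1.

Final answer: 1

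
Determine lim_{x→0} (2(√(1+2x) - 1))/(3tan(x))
Both numerator and denominator → 0 as x → 0; this is a 0/0 indeterminate form.
Expand each to leading order near x = 0: numerator ~ 2·x, denominator ~ 3·x.
The limit of the ratio is 2/3.

Final answer: 2/3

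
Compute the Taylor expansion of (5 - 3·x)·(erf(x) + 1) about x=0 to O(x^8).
-5·x^7/(21·√(π)) - 3·x^6/(5·√(π)) + x^5/√(π) + 2·x^4/√(π) - 10·x^3/(3·√(π)) - 6·x^2/√(π) + x·(-3 + 10/√(π)) + 5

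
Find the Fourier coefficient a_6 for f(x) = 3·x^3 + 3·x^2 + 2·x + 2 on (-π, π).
a_6 = (1/π) ∫_{-π}^{π} f(x)·cos(6x) dx.
Evaluate the integral (use parity and integration by parts as needed): a_6 = 1/3.

Final answer: 1/3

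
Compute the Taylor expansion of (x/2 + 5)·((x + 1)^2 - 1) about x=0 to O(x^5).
x^3/2 + 6·x^2 + 10·x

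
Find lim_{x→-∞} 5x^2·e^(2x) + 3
The product is a 0·∞ indeterminate form at x → -∞.
Rewrite the product as 5x^2 / e^(-2x) (an ∞/∞ form) and apply L'Hôpital, or use the standard hierarchy e^(2|x|) ≫ |x^2| as x → -∞.
The indeterminate product → 0, so the limit = 3.

Final answer: 3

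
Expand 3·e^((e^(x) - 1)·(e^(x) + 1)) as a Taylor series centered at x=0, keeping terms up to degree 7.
7016·x^7/105 + 812·x^6/15 + 208·x^5/5 + 30·x^4 + 20·x^3 + 12·x^2 + 6·x + 3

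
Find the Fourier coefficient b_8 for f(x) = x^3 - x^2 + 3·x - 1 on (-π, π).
b_8 = (1/π) ∫_{-π}^{π} f(x)·sin(8x) dx.
Evaluate the integral (use parity and integration by parts as needed): b_8 = -π^2/4 - 93/128.

Final answer: -π^2/4 - 93/128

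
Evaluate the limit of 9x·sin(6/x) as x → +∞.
As x → +∞: let u = 6/x → 0⁺; then 9·x·sin(6/x) = 9·6·sin(u)/u → 9·6·1 = 54.
Limit = 54.

Final answer: 54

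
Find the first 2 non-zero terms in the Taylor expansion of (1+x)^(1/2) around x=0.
x/2 + 1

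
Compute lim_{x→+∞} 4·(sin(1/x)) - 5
Evaluate the dominant behaviour as x → +∞; each term tends to a finite value or vanishes.
Limit = -5.

Final answer: -5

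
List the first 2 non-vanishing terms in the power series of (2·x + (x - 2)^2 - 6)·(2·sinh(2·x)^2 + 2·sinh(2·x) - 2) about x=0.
4 - 4·x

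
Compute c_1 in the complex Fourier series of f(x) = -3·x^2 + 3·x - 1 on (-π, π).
Compute the real Fourier coefficients first: a_1 = 12, b_1 = 6.
Then c_1 = (a_1 − i·b_1)/2 = 6 - 3·i.

Final answer: 6 - 3·i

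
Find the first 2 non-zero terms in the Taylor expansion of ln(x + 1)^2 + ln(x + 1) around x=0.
x^2/2 + x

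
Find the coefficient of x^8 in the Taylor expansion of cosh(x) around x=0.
Expand to order 8: cosh(x) = x^8/40320 + x^6/720 + x^4/24 + x^2/2 + 1 + O(x^9).
The coefficient of x^8 is 1/40320.

Final answer: 1/40320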